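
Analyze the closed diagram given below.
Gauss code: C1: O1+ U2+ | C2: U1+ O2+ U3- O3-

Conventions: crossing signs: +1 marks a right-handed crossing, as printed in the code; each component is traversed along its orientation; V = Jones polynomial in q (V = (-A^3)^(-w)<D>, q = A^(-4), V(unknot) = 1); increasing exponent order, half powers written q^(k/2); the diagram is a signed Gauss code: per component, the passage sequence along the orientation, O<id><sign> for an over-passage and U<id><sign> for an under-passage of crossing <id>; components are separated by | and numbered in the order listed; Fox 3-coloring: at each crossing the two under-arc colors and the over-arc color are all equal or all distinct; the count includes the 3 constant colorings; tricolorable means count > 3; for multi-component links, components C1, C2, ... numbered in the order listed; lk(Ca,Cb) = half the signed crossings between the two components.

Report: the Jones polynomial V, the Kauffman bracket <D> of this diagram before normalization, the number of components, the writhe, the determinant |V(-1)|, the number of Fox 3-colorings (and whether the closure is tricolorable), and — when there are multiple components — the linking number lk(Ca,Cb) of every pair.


V(q) = -q^(1/2) - q^(5/2)
bracket: A^-7 + A, w = +1
2 components, writhe +1, over 3 crossings
lk(C1,C2) = +1
det 2, colorings 3 of 3^3 — not tricolorable
observation: w = +1 shifts under R1 moves; the (-A^3)^(-1) factor cancels that in V


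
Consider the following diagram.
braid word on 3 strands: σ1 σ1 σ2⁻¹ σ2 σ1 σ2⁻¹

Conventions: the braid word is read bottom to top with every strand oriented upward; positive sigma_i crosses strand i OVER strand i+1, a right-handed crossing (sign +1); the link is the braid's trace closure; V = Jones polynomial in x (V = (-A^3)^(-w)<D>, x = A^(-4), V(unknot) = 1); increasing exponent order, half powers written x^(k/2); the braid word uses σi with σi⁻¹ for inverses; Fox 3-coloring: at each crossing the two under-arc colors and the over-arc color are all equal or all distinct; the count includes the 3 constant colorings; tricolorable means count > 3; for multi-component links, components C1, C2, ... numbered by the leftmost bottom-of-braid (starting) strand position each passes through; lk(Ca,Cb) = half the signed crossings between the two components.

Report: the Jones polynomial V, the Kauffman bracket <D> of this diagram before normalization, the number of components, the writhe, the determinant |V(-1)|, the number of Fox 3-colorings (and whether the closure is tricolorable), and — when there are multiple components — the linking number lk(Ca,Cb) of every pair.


Jones polynomial: V(x) = x + x^3 - x^4
<D> = -A^-10 + A^-6 + A^2; writhe +2
components 1, writhe +2 (6 crossings)
3-colorings: 9 of 3^6, det 3 — tricolorable
note: V spans 3 powers of x: at least 3 crossings in any diagram


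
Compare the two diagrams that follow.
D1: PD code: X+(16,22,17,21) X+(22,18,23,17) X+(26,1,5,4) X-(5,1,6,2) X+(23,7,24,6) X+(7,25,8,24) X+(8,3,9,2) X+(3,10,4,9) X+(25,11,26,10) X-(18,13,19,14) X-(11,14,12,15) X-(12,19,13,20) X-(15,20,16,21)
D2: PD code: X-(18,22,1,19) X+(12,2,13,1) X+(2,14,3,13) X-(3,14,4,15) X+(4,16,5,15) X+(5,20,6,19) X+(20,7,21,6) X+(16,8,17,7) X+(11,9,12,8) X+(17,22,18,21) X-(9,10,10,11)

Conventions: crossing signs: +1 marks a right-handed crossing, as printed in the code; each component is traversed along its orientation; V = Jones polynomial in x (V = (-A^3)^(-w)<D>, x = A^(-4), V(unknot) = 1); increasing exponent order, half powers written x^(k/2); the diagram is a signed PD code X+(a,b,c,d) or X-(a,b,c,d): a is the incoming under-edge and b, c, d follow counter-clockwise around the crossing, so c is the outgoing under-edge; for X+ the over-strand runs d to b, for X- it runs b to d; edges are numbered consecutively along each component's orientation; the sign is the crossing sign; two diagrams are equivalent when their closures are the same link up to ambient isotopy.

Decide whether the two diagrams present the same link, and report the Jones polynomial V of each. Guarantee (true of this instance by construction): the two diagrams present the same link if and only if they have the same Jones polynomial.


same link: yes
V(D1) = -x^(3/2) - 2x^(7/2) + x^(9/2) - x^(11/2) + x^(13/2)  [13 crossings, <D> = -A^-17 + A^-13 - A^-9 + 2A^-5 + A^3, w = +3]
V(D2) = -x^(3/2) - 2x^(7/2) + x^(9/2) - x^(11/2) + x^(13/2)  (w +5, c 11, <D> = -A^-11 + A^-7 - A^-3 + 2A + A^9)
note: all 2 diagrams share one V(x), hence one class


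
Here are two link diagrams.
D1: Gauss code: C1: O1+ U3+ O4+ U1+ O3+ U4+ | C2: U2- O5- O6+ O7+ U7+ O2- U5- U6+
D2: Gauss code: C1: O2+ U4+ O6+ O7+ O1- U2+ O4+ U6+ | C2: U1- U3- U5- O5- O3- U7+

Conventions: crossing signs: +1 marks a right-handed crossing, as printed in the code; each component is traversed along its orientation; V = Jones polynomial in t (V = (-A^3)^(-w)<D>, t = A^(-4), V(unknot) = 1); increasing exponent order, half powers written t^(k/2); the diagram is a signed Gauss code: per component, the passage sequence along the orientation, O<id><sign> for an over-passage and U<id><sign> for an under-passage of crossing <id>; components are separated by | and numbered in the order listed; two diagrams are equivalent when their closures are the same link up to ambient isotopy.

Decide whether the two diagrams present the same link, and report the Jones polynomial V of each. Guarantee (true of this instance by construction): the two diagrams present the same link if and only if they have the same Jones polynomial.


equivalent: yes
V(D1) = -t^(1/2) - t^(3/2) - t^(5/2) + t^(9/2)  (w +3, c 7, <D> = -A^-9 + A^-1 + A^3 + A^7)
V(D2) = -t^(1/2) - t^(3/2) - t^(5/2) + t^(9/2)  [7 crossings, <D> = -A^-15 + A^-7 + A^-3 + A, w = +1]
key observation: all 2 diagrams share one V(t), hence one class


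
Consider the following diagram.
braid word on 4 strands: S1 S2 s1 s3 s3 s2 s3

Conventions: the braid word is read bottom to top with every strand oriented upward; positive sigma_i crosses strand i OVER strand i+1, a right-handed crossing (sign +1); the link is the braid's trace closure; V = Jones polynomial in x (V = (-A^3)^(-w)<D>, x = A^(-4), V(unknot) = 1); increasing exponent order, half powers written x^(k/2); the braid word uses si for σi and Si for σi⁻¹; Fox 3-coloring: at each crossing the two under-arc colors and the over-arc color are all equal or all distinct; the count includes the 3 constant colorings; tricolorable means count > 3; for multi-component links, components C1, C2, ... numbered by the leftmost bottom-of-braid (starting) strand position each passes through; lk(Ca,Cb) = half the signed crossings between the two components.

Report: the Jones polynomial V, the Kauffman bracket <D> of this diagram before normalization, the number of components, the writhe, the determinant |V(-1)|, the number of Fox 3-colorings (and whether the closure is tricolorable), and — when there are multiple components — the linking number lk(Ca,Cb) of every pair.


Jones polynomial: V(x) = x + x^3 - x^4
<D> = A^-7 - A^-3 - A^5; writhe +3
components 1, writhe +3 (7 crossings)
3-colorings: 9 of 3^7, det 3 — tricolorable
note: w = +3 shifts under R1 moves; the (-A^3)^(-3) factor cancels that in V


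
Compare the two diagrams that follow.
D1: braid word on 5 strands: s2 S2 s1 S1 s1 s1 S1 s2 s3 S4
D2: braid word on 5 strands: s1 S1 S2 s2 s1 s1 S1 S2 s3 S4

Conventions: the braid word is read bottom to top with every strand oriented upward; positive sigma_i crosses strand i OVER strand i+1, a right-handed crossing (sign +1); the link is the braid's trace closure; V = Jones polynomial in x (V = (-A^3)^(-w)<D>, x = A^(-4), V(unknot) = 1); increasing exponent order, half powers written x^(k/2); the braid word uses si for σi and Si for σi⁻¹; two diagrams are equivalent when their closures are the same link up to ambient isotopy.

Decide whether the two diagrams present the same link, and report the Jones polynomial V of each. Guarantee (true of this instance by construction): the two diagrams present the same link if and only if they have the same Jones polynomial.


same link: yes
V(D1) = 1  [10 crossings, <D> = A^6, w = +2]
V(D2) = 1  (w 0, c 10, <D> = 1)
note: all 2 diagrams share one V(x), hence one class


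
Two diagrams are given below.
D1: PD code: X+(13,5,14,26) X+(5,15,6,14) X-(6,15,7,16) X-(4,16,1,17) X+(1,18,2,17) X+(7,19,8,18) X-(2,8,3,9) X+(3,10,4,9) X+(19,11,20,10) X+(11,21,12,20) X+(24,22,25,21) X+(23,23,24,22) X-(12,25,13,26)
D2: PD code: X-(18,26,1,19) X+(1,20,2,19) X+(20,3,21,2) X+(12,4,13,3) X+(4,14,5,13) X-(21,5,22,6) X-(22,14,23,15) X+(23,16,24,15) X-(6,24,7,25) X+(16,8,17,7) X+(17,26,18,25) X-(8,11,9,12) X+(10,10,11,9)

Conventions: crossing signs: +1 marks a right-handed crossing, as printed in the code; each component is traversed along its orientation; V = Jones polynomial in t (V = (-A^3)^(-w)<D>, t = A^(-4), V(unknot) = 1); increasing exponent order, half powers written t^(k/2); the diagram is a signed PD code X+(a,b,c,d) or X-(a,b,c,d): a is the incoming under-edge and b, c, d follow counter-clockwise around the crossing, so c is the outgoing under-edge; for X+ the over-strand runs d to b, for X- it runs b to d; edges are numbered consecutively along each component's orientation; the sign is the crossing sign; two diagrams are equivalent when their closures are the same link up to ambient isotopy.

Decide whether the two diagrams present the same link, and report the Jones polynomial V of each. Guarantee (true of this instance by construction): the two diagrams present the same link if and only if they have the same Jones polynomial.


equivalent: no
V(D1) = -t^(1/2) - t^(3/2) - t^(5/2) + t^(9/2)  (w +5, c 13, <D> = -A^-3 + A^5 + A^9 + A^13)
V(D2) = -2t^(1/2) + t^(3/2) - 2t^(5/2) + t^(7/2) - t^(9/2) + t^(11/2)  (w +3, c 13, <D> = -A^-13 + A^-9 - A^-5 + 2A^-1 - A^3 + 2A^7)
why: 2 classes among 2 diagrams; unequal V(t) rules out equality


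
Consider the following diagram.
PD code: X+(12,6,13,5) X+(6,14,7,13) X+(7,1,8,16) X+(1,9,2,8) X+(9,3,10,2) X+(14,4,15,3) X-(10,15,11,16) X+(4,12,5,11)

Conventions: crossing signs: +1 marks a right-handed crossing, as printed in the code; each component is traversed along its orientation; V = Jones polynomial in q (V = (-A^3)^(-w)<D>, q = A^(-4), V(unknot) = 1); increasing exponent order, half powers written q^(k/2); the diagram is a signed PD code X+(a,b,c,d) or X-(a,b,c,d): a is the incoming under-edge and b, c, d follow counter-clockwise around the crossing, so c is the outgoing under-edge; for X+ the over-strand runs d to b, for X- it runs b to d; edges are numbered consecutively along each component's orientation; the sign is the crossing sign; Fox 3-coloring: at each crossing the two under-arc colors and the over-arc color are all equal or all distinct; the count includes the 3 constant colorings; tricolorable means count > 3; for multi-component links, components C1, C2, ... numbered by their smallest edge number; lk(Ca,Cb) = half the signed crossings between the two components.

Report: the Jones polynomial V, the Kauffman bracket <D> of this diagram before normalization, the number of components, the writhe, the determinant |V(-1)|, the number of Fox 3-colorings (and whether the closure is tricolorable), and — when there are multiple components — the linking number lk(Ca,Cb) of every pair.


V = q^2 - q^3 + 3q^4 - 3q^5 + 3q^6 - 3q^7 + 2q^8 - q^9
<D> = -A^-18 + 2A^-14 - 3A^-10 + 3A^-6 - 3A^-2 + 3A^2 - A^6 + A^10 (w = +6)
1 component over 8 crossings, w = +6
3 Fox colorings among 3^8, |V(-1)| = 17: not tricolorable
why: det 17 = |V(-1)|; not divisible by 3, so not tricolorable


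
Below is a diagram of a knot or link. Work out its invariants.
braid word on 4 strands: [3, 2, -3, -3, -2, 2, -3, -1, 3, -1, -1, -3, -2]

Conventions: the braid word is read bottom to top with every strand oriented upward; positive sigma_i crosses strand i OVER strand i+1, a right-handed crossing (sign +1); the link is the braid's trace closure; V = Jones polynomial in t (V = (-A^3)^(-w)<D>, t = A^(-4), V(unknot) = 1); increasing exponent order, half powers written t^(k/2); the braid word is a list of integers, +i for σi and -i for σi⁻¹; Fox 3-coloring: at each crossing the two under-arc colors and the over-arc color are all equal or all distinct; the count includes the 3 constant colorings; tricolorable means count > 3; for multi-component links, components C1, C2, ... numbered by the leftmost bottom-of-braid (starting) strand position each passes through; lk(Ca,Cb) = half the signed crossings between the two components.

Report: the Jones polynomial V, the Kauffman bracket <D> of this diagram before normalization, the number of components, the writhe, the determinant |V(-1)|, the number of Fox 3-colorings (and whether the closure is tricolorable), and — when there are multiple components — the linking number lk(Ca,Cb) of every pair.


Jones polynomial: V(t) = t^-8 - 2t^-7 + t^-6 - 2t^-5 + 2t^-4 + t^-2
<D> = -A^-7 - 2A + 2A^5 - A^9 + 2A^13 - A^17; writhe -5
components 1, writhe -5 (13 crossings)
3-colorings: 27 of 3^13, det 9 — tricolorable
note: inverse pairs cancel, leaving σ3 σ2 σ3⁻¹ σ3⁻¹ σ3⁻¹ σ1⁻¹ σ3 σ1⁻¹ σ1⁻¹ σ3⁻¹ σ2⁻¹


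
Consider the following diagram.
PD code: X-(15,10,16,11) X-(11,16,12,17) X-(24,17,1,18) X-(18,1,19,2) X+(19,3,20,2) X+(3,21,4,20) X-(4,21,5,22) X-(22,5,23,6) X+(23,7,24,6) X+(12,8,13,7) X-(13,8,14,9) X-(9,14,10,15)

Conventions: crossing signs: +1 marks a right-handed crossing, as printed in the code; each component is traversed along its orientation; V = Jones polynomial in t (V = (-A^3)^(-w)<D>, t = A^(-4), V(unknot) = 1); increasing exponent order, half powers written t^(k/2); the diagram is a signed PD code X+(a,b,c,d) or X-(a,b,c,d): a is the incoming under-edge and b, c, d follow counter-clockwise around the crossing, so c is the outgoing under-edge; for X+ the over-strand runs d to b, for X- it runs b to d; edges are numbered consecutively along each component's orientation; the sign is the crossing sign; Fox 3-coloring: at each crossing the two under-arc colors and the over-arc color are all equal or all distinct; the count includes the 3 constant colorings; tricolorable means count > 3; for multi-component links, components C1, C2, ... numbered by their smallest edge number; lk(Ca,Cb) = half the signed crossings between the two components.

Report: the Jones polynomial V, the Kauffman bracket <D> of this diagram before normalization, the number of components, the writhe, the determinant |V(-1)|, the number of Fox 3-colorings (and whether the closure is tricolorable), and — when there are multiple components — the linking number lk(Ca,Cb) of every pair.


Jones polynomial: V(t) = -t^-4 + t^-3 + t^-1
<D> = A^-8 + 1 - A^4; writhe -4
components 1, writhe -4 (12 crossings)
3-colorings: 9 of 3^12, det 3 — tricolorable
note: w = -4 (over 12 crossings) is diagram-only; (-A^3)^(4) removes it from V


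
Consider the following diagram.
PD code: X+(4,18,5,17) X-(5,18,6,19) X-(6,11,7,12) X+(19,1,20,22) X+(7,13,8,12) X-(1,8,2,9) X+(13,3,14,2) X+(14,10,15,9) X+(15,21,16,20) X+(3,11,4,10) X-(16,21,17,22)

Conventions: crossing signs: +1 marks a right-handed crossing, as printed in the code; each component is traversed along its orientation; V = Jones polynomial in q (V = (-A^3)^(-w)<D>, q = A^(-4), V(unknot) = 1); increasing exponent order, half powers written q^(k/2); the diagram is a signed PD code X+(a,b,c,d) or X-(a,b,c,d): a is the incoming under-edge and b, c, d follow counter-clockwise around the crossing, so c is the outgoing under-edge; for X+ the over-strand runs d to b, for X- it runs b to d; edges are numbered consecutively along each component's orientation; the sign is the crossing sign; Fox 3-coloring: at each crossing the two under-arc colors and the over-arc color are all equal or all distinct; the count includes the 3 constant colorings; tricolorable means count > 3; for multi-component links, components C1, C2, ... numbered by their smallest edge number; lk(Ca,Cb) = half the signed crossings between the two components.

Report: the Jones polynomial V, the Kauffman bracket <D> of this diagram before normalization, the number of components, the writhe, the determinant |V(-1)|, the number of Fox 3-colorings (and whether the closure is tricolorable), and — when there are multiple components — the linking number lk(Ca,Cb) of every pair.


V = 1
<D> = -A^9 (w = +3)
1 component over 11 crossings, w = +3
3 Fox colorings among 3^11, |V(-1)| = 1: not tricolorable
why: w = +3 shifts under R1 moves; the (-A^3)^(-3) factor cancels that in V


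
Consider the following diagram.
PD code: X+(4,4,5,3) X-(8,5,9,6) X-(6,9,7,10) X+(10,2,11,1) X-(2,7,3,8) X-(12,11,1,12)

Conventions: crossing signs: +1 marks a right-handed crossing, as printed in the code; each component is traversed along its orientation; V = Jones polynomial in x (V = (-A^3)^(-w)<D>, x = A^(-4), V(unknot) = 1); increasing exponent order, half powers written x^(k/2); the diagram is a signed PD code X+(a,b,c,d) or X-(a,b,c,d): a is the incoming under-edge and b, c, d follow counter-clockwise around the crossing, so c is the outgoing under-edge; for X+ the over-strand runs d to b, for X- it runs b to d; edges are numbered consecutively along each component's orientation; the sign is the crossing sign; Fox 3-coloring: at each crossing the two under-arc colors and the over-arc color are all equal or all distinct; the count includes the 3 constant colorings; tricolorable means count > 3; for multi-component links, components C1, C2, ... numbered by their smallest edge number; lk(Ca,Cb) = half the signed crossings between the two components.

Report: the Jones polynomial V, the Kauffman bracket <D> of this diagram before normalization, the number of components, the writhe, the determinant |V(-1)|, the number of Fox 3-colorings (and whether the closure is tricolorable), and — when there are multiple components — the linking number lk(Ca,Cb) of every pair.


Jones polynomial: V(x) = -x^-4 + x^-3 + x^-1
<D> = A^-2 + A^6 - A^10; writhe -2
components 1, writhe -2 (6 crossings)
3-colorings: 9 of 3^6, det 3 — tricolorable
note: w = -2 shifts under R1 moves; the (-A^3)^(2) factor cancels that in V


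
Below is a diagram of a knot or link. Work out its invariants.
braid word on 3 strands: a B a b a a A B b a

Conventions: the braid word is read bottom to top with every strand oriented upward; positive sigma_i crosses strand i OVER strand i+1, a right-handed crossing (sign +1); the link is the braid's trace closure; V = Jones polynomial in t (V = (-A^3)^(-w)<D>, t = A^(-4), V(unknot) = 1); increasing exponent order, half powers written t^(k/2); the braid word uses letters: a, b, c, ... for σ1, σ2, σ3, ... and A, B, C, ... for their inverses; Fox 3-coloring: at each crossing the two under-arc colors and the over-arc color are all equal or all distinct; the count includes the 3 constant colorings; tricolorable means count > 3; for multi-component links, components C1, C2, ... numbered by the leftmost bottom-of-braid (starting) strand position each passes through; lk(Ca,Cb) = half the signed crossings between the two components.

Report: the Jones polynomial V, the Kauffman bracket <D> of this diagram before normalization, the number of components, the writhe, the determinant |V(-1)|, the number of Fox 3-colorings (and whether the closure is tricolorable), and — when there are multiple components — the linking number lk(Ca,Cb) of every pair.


Jones polynomial: V(t) = t + t^3 - t^4
<D> = -A^-4 + 1 + A^8; writhe +4
components 1, writhe +4 (10 crossings)
3-colorings: 9 of 3^10, det 3 — tricolorable
note: det 3 = |V(-1)|; divisible by 3, so tricolorable


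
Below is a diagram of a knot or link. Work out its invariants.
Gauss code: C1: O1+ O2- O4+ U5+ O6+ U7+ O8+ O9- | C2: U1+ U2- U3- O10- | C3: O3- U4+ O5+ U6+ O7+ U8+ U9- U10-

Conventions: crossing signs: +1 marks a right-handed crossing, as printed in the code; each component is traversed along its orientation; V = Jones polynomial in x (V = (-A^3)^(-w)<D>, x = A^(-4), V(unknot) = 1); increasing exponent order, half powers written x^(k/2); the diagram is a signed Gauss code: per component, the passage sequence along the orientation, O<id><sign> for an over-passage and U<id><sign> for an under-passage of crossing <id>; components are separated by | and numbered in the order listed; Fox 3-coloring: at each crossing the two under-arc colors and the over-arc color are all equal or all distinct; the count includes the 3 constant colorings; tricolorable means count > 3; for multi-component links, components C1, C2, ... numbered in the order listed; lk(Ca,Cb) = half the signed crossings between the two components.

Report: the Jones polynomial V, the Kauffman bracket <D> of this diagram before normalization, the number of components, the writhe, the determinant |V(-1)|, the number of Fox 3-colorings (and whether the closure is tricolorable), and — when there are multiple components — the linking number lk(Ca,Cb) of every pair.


V = x^-1 + 2x - x^2 + 2x^3 - x^4 + x^5
<D> = A^-14 - A^-10 + 2A^-6 - A^-2 + 2A^2 + A^10 (w = +2)
3 components over 10 crossings, w = +2
lk(C1,C2): 0
lk(C1,C3) = +2
linking number lk(C2,C3) = -1
3 Fox colorings among 3^10, |V(-1)| = 8: not tricolorable
why: summing lk over 3 pairs gives +1


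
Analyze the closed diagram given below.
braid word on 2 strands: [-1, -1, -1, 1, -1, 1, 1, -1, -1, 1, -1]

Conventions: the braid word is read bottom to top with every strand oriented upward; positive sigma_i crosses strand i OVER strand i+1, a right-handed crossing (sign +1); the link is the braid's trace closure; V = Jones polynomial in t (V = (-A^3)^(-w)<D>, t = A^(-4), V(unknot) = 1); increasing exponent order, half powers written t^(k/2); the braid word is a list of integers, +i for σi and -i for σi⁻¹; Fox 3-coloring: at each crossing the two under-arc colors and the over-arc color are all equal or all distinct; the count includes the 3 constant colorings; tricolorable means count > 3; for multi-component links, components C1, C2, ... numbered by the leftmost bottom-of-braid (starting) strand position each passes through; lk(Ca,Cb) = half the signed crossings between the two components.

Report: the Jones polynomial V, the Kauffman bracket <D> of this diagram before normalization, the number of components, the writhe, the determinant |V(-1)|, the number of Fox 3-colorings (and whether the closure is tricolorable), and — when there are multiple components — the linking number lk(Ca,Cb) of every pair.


V(t) = -t^-4 + t^-3 + t^-1
bracket: -A^-5 - A^3 + A^7, w = -3
1 component, writhe -3, over 11 crossings
det 3, colorings 9 of 3^11 — tricolorable
observation: |V(-1)| = 3: so tricolorable, since 3 divides 3


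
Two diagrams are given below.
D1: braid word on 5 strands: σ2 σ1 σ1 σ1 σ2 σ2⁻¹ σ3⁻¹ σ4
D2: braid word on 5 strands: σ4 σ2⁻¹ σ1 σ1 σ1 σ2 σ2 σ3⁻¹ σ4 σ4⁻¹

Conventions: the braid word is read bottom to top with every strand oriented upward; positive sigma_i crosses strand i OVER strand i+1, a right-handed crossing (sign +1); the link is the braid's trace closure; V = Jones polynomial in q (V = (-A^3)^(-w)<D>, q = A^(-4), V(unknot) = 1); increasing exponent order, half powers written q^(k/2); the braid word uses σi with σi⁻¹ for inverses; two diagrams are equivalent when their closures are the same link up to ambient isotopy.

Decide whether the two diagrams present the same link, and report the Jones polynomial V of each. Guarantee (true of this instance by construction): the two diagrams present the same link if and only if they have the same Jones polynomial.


equivalent: yes
V(D1) = q + q^3 - q^4  (w +4, c 8, <D> = -A^-4 + 1 + A^8)
V(D2) = q + q^3 - q^4  (w +4, c 10, <D> = -A^-4 + 1 + A^8)
why: Markov moves rewrite D1 (8 crossings) into D2 (10)


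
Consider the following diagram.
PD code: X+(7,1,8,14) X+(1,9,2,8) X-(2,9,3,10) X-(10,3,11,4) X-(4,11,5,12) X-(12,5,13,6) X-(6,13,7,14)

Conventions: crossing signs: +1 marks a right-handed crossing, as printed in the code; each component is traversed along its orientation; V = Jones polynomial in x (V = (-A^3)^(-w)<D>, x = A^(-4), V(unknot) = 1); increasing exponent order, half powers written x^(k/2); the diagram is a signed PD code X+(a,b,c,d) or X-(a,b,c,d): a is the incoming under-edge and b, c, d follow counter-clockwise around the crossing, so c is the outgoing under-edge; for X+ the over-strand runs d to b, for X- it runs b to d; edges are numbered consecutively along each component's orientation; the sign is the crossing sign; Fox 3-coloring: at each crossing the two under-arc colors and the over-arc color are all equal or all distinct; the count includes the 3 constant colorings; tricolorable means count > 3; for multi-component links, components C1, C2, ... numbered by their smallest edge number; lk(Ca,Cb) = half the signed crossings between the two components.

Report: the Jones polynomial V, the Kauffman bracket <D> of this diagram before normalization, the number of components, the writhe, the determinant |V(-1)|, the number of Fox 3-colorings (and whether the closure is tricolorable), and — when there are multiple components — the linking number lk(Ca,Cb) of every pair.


V(x) = -x^-4 + x^-3 + x^-1
bracket: -A^-5 - A^3 + A^7, w = -3
1 component, writhe -3, over 7 crossings
det 3, colorings 9 of 3^7 — tricolorable
observation: |V(-1)| = 3: so tricolorable, since 3 divides 3


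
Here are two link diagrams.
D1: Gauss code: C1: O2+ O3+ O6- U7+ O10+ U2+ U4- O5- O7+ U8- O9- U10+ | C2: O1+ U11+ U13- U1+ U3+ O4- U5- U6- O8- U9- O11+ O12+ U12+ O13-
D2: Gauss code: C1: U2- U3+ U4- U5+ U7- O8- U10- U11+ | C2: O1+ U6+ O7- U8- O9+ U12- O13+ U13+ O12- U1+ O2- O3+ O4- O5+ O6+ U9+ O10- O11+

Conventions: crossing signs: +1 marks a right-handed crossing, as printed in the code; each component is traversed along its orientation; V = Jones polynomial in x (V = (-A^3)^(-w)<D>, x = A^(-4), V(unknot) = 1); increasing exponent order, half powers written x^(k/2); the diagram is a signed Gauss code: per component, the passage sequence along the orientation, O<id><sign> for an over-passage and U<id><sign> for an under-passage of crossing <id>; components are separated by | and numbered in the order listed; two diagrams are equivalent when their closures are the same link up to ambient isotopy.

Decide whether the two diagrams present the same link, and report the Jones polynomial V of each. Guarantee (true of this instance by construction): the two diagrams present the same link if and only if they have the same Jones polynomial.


same link: no
V(D1) = -x^(-9/2) + 2x^(-7/2) - 4x^(-5/2) + 3x^(-3/2) - 4x^(-1/2) + 3x^(1/2) - 2x^(3/2) + x^(5/2)  [13 crossings, <D> = -A^-7 + 2A^-3 - 3A + 4A^5 - 3A^9 + 4A^13 - 2A^17 + A^21, w = +1]
V(D2) = -x^(-3/2) - 2x^(1/2) + x^(3/2) - x^(5/2) + x^(7/2)  [13 crossings, <D> = -A^-11 + A^-7 - A^-3 + 2A + A^9, w = +1]
insight: 2 classes among 2 diagrams; unequal V(x) rules out equality


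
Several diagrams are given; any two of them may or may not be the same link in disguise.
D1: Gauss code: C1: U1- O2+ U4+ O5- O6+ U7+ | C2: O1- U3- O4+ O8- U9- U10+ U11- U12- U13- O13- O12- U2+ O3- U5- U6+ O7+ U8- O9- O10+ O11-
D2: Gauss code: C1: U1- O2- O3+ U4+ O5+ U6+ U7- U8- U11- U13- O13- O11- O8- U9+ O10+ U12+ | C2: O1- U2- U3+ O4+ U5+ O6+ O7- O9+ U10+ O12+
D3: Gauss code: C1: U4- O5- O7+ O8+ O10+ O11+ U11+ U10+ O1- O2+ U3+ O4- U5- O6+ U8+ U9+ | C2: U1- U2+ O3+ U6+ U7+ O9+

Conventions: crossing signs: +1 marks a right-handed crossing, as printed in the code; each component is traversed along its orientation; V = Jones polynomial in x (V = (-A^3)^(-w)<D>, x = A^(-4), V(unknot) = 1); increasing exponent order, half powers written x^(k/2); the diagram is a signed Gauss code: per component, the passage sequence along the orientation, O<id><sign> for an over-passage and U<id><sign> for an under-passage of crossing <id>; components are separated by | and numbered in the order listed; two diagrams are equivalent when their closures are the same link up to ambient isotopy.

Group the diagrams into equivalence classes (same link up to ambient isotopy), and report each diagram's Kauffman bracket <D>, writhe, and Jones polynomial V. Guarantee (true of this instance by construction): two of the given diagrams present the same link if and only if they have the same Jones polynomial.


classes: {D1} | {D2} | {D3}
V(D1) = x^(-7/2) - x^(-5/2) + x^(-3/2) - 2x^(-1/2) - x^(3/2)  [13 crossings, <D> = A^-15 + 2A^-7 - A^-3 + A - A^5, w = -3]
V(D2) = -x^(3/2) - x^(7/2) + x^(9/2) - x^(11/2)  [13 crossings, <D> = A^-19 - A^-15 + A^-11 + A^-3, w = +1]
D3 (bracket A^-3 + A^5 - A^9 + A^13; 11 crossings at w = +5): V = -x^(1/2) + x^(3/2) - x^(5/2) - x^(9/2)
note: 3 values of V(x) split the 3 diagrams


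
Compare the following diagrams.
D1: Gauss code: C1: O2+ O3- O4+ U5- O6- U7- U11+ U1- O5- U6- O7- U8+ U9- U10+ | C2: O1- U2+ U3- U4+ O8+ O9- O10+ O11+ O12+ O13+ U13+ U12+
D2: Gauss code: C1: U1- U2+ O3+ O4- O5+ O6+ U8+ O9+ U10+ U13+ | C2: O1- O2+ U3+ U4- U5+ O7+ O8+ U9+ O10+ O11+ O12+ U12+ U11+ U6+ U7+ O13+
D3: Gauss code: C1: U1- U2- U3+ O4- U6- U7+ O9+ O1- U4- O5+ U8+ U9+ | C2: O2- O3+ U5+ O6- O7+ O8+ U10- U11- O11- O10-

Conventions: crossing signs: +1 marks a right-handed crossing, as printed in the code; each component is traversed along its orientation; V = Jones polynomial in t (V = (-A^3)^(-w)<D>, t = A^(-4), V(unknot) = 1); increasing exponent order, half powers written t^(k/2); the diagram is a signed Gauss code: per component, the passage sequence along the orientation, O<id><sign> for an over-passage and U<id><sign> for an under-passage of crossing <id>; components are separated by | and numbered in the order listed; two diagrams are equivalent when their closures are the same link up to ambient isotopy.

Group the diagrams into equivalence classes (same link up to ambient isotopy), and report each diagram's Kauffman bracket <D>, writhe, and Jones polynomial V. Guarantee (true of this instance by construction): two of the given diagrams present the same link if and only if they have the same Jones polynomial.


grouping into links: {D1} | {D2} | {D3}
V(D1) = t^(-7/2) - t^(-5/2) + t^(-3/2) - 2t^(-1/2) - t^(3/2)  (w +1, c 13, <D> = A^-3 + 2A^5 - A^9 + A^13 - A^17)
V(D2) = -t^(5/2) - t^(9/2) + t^(11/2) - t^(13/2) + t^(15/2) - t^(17/2)  (w +9, c 13, <D> = A^-7 - A^-3 + A - A^5 + A^9 + A^17)
V(D3) = -t^(1/2) - t^(5/2)  (w -1, c 11, <D> = A^-13 + A^-5)
key observation: comparing 3 Jones polynomials yields 3 groups


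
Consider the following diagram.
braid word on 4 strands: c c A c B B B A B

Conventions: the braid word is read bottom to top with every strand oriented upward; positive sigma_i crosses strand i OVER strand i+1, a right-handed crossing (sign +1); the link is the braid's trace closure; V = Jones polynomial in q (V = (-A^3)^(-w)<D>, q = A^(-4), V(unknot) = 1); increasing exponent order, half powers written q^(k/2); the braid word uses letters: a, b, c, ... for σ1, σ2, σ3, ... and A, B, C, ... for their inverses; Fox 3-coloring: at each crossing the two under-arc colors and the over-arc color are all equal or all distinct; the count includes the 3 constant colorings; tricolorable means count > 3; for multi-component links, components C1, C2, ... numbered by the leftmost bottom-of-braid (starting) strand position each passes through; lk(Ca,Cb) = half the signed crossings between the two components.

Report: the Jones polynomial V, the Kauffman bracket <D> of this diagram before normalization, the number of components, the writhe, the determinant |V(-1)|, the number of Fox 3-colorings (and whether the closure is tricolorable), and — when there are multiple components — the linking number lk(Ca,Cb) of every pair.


V = -q^-6 + q^-5 - 2q^-4 + 3q^-3 - 2q^-2 + 3q^-1 - 1 + q - q^2
<D> = A^-17 - A^-13 + A^-9 - 3A^-5 + 2A^-1 - 3A^3 + 2A^7 - A^11 + A^15 (w = -3)
1 component over 9 crossings, w = -3
9 Fox colorings among 3^9, |V(-1)| = 15: tricolorable
why: w = -3 shifts under R1 moves; the (-A^3)^(3) factor cancels that in V


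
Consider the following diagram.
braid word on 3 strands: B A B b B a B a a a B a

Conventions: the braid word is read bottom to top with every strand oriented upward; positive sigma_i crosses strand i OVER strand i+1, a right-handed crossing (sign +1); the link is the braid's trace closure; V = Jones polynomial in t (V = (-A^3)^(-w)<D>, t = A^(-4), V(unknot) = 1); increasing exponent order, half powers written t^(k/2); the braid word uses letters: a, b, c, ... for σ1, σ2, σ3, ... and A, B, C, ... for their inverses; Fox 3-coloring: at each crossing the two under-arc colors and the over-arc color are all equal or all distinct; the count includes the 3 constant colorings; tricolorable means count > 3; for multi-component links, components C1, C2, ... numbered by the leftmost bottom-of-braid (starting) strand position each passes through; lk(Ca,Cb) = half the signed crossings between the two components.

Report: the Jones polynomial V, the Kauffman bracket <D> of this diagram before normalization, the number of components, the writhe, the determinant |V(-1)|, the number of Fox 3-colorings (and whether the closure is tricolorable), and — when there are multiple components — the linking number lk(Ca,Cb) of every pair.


Jones polynomial: V(t) = -t^-3 + t^-2 - t^-1 + 3 - t + t^2 - t^3
<D> = -A^-12 + A^-8 - A^-4 + 3 - A^4 + A^8 - A^12; writhe 0
components 1, writhe 0 (12 crossings)
3-colorings: 27 of 3^12, det 9 — tricolorable
note: the span of V is 6, forcing >= 6 crossings in any diagram


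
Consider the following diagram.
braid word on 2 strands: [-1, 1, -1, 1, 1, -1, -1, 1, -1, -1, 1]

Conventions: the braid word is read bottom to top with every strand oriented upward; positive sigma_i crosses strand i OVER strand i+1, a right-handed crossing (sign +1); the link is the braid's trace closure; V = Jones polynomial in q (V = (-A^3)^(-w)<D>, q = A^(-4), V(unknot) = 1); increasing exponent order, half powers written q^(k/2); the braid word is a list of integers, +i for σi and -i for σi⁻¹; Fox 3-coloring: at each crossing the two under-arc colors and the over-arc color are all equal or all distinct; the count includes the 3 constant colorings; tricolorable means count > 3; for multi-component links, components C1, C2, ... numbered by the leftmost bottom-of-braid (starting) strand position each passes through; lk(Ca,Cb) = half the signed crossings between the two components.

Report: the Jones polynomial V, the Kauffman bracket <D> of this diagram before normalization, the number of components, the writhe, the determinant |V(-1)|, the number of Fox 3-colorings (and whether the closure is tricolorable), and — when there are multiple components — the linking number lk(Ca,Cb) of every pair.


V = 1
<D> = -A^-3 (w = -1)
1 component over 11 crossings, w = -1
3 Fox colorings among 3^11, |V(-1)| = 1: not tricolorable
why: the word shrinks to σ1⁻¹ after cancelling


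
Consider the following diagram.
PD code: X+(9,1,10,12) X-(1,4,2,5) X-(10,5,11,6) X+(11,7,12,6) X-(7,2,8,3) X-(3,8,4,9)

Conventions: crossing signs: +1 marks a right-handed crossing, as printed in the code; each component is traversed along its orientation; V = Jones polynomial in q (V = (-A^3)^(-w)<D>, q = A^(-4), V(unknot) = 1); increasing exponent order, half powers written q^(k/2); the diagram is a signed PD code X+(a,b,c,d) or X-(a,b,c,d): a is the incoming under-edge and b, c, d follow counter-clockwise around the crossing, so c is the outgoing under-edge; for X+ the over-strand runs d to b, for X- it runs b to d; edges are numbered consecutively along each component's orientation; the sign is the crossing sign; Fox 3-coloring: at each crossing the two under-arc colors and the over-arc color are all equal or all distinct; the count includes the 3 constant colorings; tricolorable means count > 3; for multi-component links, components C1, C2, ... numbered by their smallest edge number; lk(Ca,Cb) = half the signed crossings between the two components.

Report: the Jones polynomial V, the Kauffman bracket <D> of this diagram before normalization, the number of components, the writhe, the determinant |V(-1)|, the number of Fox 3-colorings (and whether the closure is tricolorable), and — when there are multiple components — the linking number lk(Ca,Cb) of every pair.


V(q) = -q^-4 + q^-3 + q^-1
bracket: A^-2 + A^6 - A^10, w = -2
1 component, writhe -2, over 6 crossings
det 3, colorings 9 of 3^6 — tricolorable
observation: V spans 3 powers of q: at least 3 crossings in any diagram


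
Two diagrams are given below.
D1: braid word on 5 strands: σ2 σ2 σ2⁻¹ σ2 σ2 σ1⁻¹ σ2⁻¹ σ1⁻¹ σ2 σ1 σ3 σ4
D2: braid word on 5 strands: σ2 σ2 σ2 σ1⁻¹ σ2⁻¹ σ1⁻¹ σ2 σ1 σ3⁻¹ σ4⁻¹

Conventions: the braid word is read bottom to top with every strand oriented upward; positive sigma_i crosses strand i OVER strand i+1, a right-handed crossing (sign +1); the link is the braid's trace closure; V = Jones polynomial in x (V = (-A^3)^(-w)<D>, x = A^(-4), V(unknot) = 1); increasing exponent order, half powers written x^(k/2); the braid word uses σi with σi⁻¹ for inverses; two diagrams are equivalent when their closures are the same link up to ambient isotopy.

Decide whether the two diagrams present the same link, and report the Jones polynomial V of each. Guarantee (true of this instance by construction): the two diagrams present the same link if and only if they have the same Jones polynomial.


equivalent: yes
V(D1) = 1 + x + x^2 + x^3  (w +4, c 12, <D> = 1 + A^4 + A^8 + A^12)
D2 (bracket A^-12 + A^-8 + A^-4 + 1; 10 crossings at w = 0): V = 1 + x + x^2 + x^3
why: Markov moves rewrite D1 (12 crossings) into D2 (10)


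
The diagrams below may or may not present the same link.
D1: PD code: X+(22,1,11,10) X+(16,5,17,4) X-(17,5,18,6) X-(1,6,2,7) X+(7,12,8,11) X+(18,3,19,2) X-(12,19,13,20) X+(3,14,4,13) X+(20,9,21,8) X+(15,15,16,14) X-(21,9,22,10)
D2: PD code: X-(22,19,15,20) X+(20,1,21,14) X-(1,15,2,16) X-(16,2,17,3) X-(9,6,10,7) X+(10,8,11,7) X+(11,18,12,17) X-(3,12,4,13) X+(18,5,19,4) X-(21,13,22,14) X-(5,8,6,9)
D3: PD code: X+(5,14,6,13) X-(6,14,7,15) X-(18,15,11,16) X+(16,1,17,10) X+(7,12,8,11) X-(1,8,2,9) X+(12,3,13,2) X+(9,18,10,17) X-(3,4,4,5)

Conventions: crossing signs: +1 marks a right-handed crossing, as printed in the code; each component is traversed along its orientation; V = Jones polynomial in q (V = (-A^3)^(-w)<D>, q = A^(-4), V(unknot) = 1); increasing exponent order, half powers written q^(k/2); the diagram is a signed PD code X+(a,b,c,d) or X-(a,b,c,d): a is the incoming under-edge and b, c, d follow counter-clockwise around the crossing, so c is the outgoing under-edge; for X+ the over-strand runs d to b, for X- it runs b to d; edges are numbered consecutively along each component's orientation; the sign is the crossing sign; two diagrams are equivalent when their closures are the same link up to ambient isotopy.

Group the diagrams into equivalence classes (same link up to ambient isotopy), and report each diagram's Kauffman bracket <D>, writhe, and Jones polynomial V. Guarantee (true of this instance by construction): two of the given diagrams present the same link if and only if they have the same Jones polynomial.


classes: {D1, D3} | {D2}
V(D1) = -q^(-3/2) + 2q^(-1/2) - 2q^(1/2) + 2q^(3/2) - 3q^(5/2) + q^(7/2) - q^(9/2)  [11 crossings, <D> = A^-9 - A^-5 + 3A^-1 - 2A^3 + 2A^7 - 2A^11 + A^15, w = +3]
D2 (bracket A^-15 - A^-11 + 2A^-7 - A^-3 + 2A - A^5; 11 crossings at w = -3): V = q^(-7/2) - 2q^(-5/2) + q^(-3/2) - 2q^(-1/2) + q^(1/2) - q^(3/2)
V(D3) = -q^(-3/2) + 2q^(-1/2) - 2q^(1/2) + 2q^(3/2) - 3q^(5/2) + q^(7/2) - q^(9/2)  [9 crossings, <D> = A^-15 - A^-11 + 3A^-7 - 2A^-3 + 2A - 2A^5 + A^9, w = +1]
note: comparing 3 Jones polynomials yields 2 groups


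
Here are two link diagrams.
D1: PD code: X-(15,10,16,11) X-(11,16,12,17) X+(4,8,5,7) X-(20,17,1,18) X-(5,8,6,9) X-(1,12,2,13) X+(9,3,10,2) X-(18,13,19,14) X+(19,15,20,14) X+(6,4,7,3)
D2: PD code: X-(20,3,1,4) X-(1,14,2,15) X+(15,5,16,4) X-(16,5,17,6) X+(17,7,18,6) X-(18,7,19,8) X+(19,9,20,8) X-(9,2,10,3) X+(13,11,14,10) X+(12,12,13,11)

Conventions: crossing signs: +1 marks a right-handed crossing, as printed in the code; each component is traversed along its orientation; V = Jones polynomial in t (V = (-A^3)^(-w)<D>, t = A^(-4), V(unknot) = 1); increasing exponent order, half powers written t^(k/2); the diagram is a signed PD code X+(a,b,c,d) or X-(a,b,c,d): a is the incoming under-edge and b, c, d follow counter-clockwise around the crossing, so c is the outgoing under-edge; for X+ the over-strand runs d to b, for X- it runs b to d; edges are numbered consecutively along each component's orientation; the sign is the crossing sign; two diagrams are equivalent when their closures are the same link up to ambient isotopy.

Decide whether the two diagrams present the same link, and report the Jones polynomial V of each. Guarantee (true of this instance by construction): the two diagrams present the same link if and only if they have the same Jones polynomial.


equivalent: no
V(D1) = -t^-4 + t^-3 + t^-1  (w -2, c 10, <D> = A^-2 + A^6 - A^10)
V(D2) = 1  (w 0, c 10, <D> = 1)
why: 2 classes among 2 diagrams; unequal V(t) rules out equality
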